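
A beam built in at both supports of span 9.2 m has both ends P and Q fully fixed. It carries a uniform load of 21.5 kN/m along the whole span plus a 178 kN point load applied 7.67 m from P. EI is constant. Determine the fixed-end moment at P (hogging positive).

M_P = 189.4 kN·m

Take the two fixed-end moments M_P, M_Q as redundants; the released structure is the simple span PQ.
On the primary (simply-supported) span, the end slopes from the loading are:
  at P: UDL 21.5: wL³/(24EI) = 697.6/EI
  at Q: UDL 21.5: wL³/(24EI) = 697.6/EI
  at P: point load 178 at a = 7.67: Pab(L + b)/(6LEI) = 406/EI
  at Q: point load 178 at a = 7.67: Pab(L + a)/(6LEI) = 638.4/EI
  θ_P0 = 1104/EI,  θ_Q0 = 1336/EI
Flexibility coefficients: a unit moment at one end gives L/(3EI) there and L/(6EI) at the far end, so f₁₁ = f₂₂ = 3.067/EI and f₁₂ = f₂₁ = 1.533/EI.
Compatibility — zero rotation at each built-in end:
  3.067 M_P + 1.533 M_Q = 1104
  1.533 M_P + 3.067 M_Q = 1336
Solving the pair gives M_P = 189.4 kN·m and M_Q = 340.9 kN·m (hogging).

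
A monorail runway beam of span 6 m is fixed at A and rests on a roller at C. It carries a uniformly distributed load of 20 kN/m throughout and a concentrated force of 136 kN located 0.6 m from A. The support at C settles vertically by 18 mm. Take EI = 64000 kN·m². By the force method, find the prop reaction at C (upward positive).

Choose R_C as the redundant. The primary structure is the cantilever fixed at A.
Free-end deflection of the primary structure under the applied loading (downward +):
  UDL 20: wL⁴/(8EI) = 3240/EI
  point load 136 at a = 0.6: Pa²(3L − a)/(6EI) = 142/EI
  δ_0 = 3382/EI
Flexibility coefficient — unit upward force at C: δ_{CC} = L³/(3EI) = 72/EI.
With EI = 64000 kN·m²: δ_0 = 0.052844 m and δ_{CC} = 0.001125 m/kN.
Compatibility — the beam at C must follow the support down by 0.018 m: δ_0 − R_C·δ_{CC} = 0.018, so R_C = (0.052844 − 0.018)/0.001125 = 30.97 kN.

R_C = 30.97 kN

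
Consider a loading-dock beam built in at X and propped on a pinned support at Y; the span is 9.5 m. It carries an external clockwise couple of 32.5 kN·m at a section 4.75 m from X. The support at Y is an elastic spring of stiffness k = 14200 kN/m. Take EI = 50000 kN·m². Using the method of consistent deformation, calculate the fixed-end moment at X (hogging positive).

M_X = -3.618 kN·m

Choose R_Y as the redundant. The primary structure is the cantilever fixed at X.
Downward deflection at the released point Y due to the loads:
  clockwise couple 32.5 at a = 4.75: M₀a(2L − a)/(2EI) = 1100/EI
Tip deflection under a unit load at Y: L³/(3EI) = 285.8/EI.
With EI = 50000 kN·m²: δ_0 = 0.021998 m and δ_{YY} = 0.005716 m/kN.
Compatibility — the spring shortens by R_Y/k under the reaction it provides: δ_0 − R_Y·δ_{YY} = R_Y/k. With 1/k = 0.00007 m/kN, R_Y = δ_0 / (δ_{YY} + 1/k) = 0.021998 / (0.005716 + 0.00007) = 3.802 kN.
Moment equilibrium about X: M_X = Σ(load moments about X) − R_Y·L = 32.5 − 3.802×9.5 = -3.618 kN·m.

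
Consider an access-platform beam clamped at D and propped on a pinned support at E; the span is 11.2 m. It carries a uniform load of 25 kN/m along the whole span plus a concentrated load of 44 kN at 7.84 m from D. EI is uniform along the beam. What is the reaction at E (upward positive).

Choose R_E as the redundant. The primary structure is the cantilever fixed at D.
Primary-structure tip deflection at E by superposition:
  UDL 25: wL⁴/(8EI) = 49172/EI
  point load 44 at a = 7.84: Pa²(3L − a)/(6EI) = 11611/EI
  δ_0 = 60784/EI
Flexibility coefficient — unit upward force at E: δ_{EE} = L³/(3EI) = 468.3/EI.
Compatibility at E: δ_0 − R_E·δ_{EE} = 0, so R_E = 60784/468.3 = 129.8 kN.

R_E = 129.8 kN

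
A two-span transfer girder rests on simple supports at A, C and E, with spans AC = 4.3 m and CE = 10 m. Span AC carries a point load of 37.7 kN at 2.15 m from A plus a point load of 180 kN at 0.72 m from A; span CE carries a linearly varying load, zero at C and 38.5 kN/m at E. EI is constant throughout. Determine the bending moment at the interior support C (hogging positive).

M_C = 185.1 kN·m

Insert a hinge at C; M_C is the redundant, and each span becomes simply supported.
Rotations at C on the released spans (each span's end-slope, ×1/EI):
  span AC: point load 37.7 at a = 2.15: Pab(L + a)/(6LEI) = 43.57/EI
  span AC: point load 180 at a = 0.72: Pab(L + a)/(6LEI) = 90.28/EI
  span CE: triangular load, peak 38.5: 7w₀L³/(360EI) = 748.6/EI
  relative rotation θ_0 = (133.8 + 748.6)/EI = 882.5/EI
A unit hogging moment at C produces rotation L₁/(3EI) + L₂/(3EI) = 4.767/EI.
Compatibility: M_C·(L₁+L₂)/(3EI) = θ_0, giving M_C = 185.1 kN·m (hogging).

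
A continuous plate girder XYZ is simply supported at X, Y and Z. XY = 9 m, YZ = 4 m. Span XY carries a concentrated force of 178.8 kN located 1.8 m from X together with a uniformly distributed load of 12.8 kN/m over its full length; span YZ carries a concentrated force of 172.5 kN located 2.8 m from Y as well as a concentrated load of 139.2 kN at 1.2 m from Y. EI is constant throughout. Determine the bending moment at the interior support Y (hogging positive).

Release continuity at Y by inserting a hinge; the redundant is the internal moment M_Y. The primary structure is two simply-supported spans XY and YZ.
Rotations at Y on the released spans (each span's end-slope, ×1/EI):
  span XY: point load 178.8 at a = 1.8: Pab(L + a)/(6LEI) = 463.4/EI
  span XY: UDL 12.8: wL³/(24EI) = 388.8/EI
  span YZ: point load 172.5 at a = 2.8: Pab(L + b)/(6LEI) = 125.6/EI
  span YZ: point load 139.2 at a = 1.2: Pab(L + b)/(6LEI) = 132.5/EI
  relative rotation θ_0 = (852.2 + 258.1)/EI = 1110/EI
A unit hogging moment at Y produces rotation L₁/(3EI) + L₂/(3EI) = 4.333/EI.
Compatibility: M_Y·(L₁+L₂)/(3EI) = θ_0, giving M_Y = 256.2 kN·m (hogging).

M_Y = 256.2 kN·m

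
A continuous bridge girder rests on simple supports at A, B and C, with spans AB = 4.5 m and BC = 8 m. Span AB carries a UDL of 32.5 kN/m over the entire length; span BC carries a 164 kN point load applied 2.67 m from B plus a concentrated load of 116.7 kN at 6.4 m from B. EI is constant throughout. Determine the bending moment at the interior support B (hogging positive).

Insert a hinge at B; M_B is the redundant, and each span becomes simply supported.
Discontinuity in slope at B on the released structure — sum the simple-span end rotations:
  span AB: UDL 32.5: wL³/(24EI) = 123.4/EI
  span BC: point load 164 at a = 2.67: Pab(L + b)/(6LEI) = 648.1/EI
  span BC: point load 116.7 at a = 6.4: Pab(L + b)/(6LEI) = 239/EI
  relative rotation θ_0 = (123.4 + 887.1)/EI = 1011/EI
A unit hogging moment at B produces rotation L₁/(3EI) + L₂/(3EI) = 4.167/EI.
Slope continuity at B: θ_0 = M_B·4.167/EI, so M_B = 1011/4.167 = 242.5 kN·m (hogging).

M_B = 242.5 kN·m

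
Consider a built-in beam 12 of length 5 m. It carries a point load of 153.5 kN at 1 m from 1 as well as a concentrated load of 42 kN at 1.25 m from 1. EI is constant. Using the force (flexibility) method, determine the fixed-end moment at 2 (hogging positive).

Take the two fixed-end moments M_1, M_2 as redundants; the released structure is the simple span 12.
End rotations of the released simple span under the applied load (×1/EI):
  at 1: point load 153.5 at a = 1: Pab(L + b)/(6LEI) = 184.2/EI
  at 2: point load 153.5 at a = 1: Pab(L + a)/(6LEI) = 122.8/EI
  at 1: point load 42 at a = 1.25: Pab(L + b)/(6LEI) = 57.42/EI
  at 2: point load 42 at a = 1.25: Pab(L + a)/(6LEI) = 41.02/EI
  θ_10 = 241.6/EI,  θ_20 = 163.8/EI
Flexibility coefficients: a unit moment at one end gives L/(3EI) there and L/(6EI) at the far end, so f₁₁ = f₂₂ = 1.667/EI and f₁₂ = f₂₁ = 0.8333/EI.
Compatibility — zero rotation at each built-in end:
  1.667 M_1 + 0.8333 M_2 = 241.6
  0.8333 M_1 + 1.667 M_2 = 163.8
Solving the pair gives M_1 = 127.8 kN·m and M_2 = 34.4 kN·m (hogging).

M_2 = 34.4 kN·m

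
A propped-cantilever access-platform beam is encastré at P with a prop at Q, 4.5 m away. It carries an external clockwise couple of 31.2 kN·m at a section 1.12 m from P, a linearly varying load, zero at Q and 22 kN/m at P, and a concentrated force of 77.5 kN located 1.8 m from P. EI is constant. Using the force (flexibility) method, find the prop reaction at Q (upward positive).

R_Q = 30.55 kN

Choose R_Q as the redundant. The primary structure is the cantilever fixed at P.
Deflection at Q on the released cantilever, summing each load's contribution:
  clockwise couple 31.2 at a = 1.12: M₀a(2L − a)/(2EI) = 137.7/EI
  triangular load, peak 22 at the fixed end: w₀L⁴/(30EI) = 300.7/EI
  point load 77.5 at a = 1.8: Pa²(3L − a)/(6EI) = 489.6/EI
  δ_0 = 928/EI
Tip deflection under a unit load at Q: L³/(3EI) = 30.38/EI.
Compatibility at Q: δ_0 − R_Q·δ_{QQ} = 0, so R_Q = 928/30.38 = 30.55 kN.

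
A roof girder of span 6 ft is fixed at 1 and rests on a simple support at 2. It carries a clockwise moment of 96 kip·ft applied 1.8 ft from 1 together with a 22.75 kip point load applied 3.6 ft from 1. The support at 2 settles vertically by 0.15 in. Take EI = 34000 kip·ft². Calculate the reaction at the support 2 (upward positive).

R_2 = 16.17 kip

Choose R_2 as the redundant. The primary structure is the cantilever fixed at 1.
Downward deflection at the released point 2 due to the loads:
  clockwise couple 96 at a = 1.8: M₀a(2L − a)/(2EI) = 881.3/EI
  point load 22.75 at a = 3.6: Pa²(3L − a)/(6EI) = 707.6/EI
  δ_0 = 1589/EI
Flexibility coefficient — unit upward force at 2: δ_{22} = L³/(3EI) = 72/EI.
With EI = 34000 kip·ft²: δ_0 = 0.046732 ft and δ_{22} = 0.002118 ft/kip.
Compatibility — the beam at 2 must follow the support down by 0.0125 ft: δ_0 − R_2·δ_{22} = 0.0125, so R_2 = (0.046732 − 0.0125)/0.002118 = 16.17 kip.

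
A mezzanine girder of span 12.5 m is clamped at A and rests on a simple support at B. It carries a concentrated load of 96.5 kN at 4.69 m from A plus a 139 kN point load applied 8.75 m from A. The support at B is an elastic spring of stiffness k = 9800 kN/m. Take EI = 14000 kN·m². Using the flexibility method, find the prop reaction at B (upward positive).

Take the reaction at B as the redundant and release it; the primary structure is a cantilever fixed at A.
Primary-structure tip deflection at B by superposition:
  point load 96.5 at a = 4.69: Pa²(3L − a)/(6EI) = 11607/EI
  point load 139 at a = 8.75: Pa²(3L − a)/(6EI) = 50994/EI
  δ_0 = 62601/EI
Flexibility coefficient — unit upward force at B: δ_{BB} = L³/(3EI) = 651/EI.
With EI = 14000 kN·m²: δ_0 = 4.4715 m and δ_{BB} = 0.046503 m/kN.
Compatibility — the spring shortens by R_B/k under the reaction it provides: δ_0 − R_B·δ_{BB} = R_B/k. With 1/k = 0.000102 m/kN, R_B = δ_0 / (δ_{BB} + 1/k) = 4.4715 / (0.046503 + 0.000102) = 95.94 kN.

R_B = 95.94 kN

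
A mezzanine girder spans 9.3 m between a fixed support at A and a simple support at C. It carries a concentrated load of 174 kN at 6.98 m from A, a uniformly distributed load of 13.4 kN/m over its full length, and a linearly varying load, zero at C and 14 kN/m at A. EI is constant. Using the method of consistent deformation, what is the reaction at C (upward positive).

Choose R_C as the redundant. The primary structure is the cantilever fixed at A.
Downward deflection at the released point C due to the loads:
  point load 174 at a = 6.98: Pa²(3L − a)/(6EI) = 29558/EI
  UDL 13.4: wL⁴/(8EI) = 12530/EI
  triangular load, peak 14 at the fixed end: w₀L⁴/(30EI) = 3491/EI
  δ_0 = 45578/EI
Tip deflection under a unit load at C: L³/(3EI) = 268.1/EI.
Compatibility at C: δ_0 − R_C·δ_{CC} = 0, so R_C = 45578/268.1 = 170 kN.

R_C = 170 kN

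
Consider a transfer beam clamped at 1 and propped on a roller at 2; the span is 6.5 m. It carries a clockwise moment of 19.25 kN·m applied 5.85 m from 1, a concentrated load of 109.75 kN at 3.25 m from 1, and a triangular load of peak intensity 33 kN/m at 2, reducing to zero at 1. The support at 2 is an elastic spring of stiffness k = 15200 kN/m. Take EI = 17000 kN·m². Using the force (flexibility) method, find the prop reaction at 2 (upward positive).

R_2 = 96.5 kN

Remove the prop at 2; the released (primary) structure is a cantilever built in at 1.
Deflection at 2 on the released cantilever, summing each load's contribution:
  clockwise couple 19.25 at a = 5.85: M₀a(2L − a)/(2EI) = 402.6/EI
  point load 109.75 at a = 3.25: Pa²(3L − a)/(6EI) = 3140/EI
  triangular load, peak 33 at the free end: 11w₀L⁴/(120EI) = 5400/EI
  δ_0 = 8942/EI
Tip deflection under a unit load at 2: L³/(3EI) = 91.54/EI.
With EI = 17000 kN·m²: δ_0 = 0.526 m and δ_{22} = 0.005385 m/kN.
Compatibility — the spring shortens by R_2/k under the reaction it provides: δ_0 − R_2·δ_{22} = R_2/k. With 1/k = 0.000066 m/kN, R_2 = δ_0 / (δ_{22} + 1/k) = 0.526 / (0.005385 + 0.000066) = 96.5 kN.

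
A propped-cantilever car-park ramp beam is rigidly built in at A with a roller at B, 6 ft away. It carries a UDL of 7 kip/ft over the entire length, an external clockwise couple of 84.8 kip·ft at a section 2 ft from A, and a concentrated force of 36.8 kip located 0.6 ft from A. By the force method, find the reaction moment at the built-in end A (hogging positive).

Take the reaction at B as the redundant and release it; the primary structure is a cantilever fixed at A.
Deflection at B on the released cantilever, summing each load's contribution:
  UDL 7: wL⁴/(8EI) = 1134/EI
  clockwise couple 84.8 at a = 2: M₀a(2L − a)/(2EI) = 848/EI
  point load 36.8 at a = 0.6: Pa²(3L − a)/(6EI) = 38.42/EI
  δ_0 = 2020/EI
Flexibility coefficient — unit upward force at B: δ_{BB} = L³/(3EI) = 72/EI.
Compatibility at B: δ_0 − R_B·δ_{BB} = 0, so R_B = 2020/72 = 28.06 kip.
Moment equilibrium about A: M_A = Σ(load moments about A) − R_B·L = 232.9 − 28.06×6 = 64.51 kip·ft.

M_A = 64.51 kip·ft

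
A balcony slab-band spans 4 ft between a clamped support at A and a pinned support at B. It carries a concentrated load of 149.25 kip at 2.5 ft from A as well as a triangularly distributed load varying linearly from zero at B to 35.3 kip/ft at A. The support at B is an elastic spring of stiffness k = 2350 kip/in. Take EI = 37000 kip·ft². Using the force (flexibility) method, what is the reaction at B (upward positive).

Choose R_B as the redundant. The primary structure is the cantilever fixed at A.
Downward deflection at the released point B due to the loads:
  point load 149.25 at a = 2.5: Pa²(3L − a)/(6EI) = 1477/EI
  triangular load, peak 35.3 at the fixed end: w₀L⁴/(30EI) = 301.2/EI
  δ_0 = 1778/EI
Flexibility coefficient — unit upward force at B: δ_{BB} = L³/(3EI) = 21.33/EI.
With EI = 37000 kip·ft²: δ_0 = 0.048059 ft and δ_{BB} = 0.000577 ft/kip.
Compatibility — the spring shortens by R_B/k under the reaction it provides: δ_0 − R_B·δ_{BB} = R_B/k. With 1/k = 1/(2350×12) ft/kip = 0.000035 ft/kip, R_B = δ_0 / (δ_{BB} + 1/k) = 0.048059 / (0.000577 + 0.000035) = 78.52 kip.

R_B = 78.52 kip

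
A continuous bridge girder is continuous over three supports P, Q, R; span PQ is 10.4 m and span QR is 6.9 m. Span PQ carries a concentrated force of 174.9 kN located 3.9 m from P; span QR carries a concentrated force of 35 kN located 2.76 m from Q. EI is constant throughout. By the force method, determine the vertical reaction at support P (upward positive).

R_P = 90.59 kN

Insert a hinge at Q; M_Q is the redundant, and each span becomes simply supported.
Discontinuity in slope at Q on the released structure — sum the simple-span end rotations:
  span PQ: point load 174.9 at a = 3.9: Pab(L + a)/(6LEI) = 1016/EI
  span QR: point load 35 at a = 2.76: Pab(L + b)/(6LEI) = 106.6/EI
  relative rotation θ_0 = (1016 + 106.6)/EI = 1123/EI
A unit hogging moment at Q produces rotation L₁/(3EI) + L₂/(3EI) = 5.767/EI.
Slope continuity at Q: θ_0 = M_Q·5.767/EI, so M_Q = 1123/5.767 = 194.7 kN·m (hogging).
Span PQ, ΣM about P with M_Q applied at Q: R_Q^{PQ}·10.4 = 682.1 + 194.7, so R_Q^{PQ} = 84.31 kN and R_P = 174.9 − 84.31 = 90.59 kN.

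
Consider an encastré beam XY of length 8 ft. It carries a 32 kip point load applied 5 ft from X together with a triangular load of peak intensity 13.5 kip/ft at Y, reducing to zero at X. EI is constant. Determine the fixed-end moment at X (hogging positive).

M_X = 51.3 kip·ft

Take the two fixed-end moments M_X, M_Y as redundants; the released structure is the simple span XY.
Simple-span end rotations at X and Y under the given loads:
  at X: point load 32 at a = 5: Pab(L + b)/(6LEI) = 110/EI
  at Y: point load 32 at a = 5: Pab(L + a)/(6LEI) = 130/EI
  at X: triangular load, peak 13.5: 7w₀L³/(360EI) = 134.4/EI
  at Y: triangular load, peak 13.5: w₀L³/(45EI) = 153.6/EI
  θ_X0 = 244.4/EI,  θ_Y0 = 283.6/EI
Flexibility coefficients: a unit moment at one end gives L/(3EI) there and L/(6EI) at the far end, so f₁₁ = f₂₂ = 2.667/EI and f₁₂ = f₂₁ = 1.333/EI.
Compatibility — zero rotation at each built-in end:
  2.667 M_X + 1.333 M_Y = 244.4
  1.333 M_X + 2.667 M_Y = 283.6
Solving the pair gives M_X = 51.3 kip·ft and M_Y = 80.7 kip·ft (hogging).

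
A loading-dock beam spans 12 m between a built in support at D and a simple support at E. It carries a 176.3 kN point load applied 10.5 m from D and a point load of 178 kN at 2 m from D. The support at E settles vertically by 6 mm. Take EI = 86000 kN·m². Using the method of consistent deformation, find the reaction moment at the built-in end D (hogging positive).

Release the roller at E. Primary structure: cantilever fixed at D.
Downward deflection at the released point E due to the loads:
  point load 176.3 at a = 10.5: Pa²(3L − a)/(6EI) = 82608/EI
  point load 178 at a = 2: Pa²(3L − a)/(6EI) = 4035/EI
  δ_0 = 86642/EI
Tip deflection under a unit load at E: L³/(3EI) = 576/EI.
With EI = 86000 kN·m²: δ_0 = 1.0075 m and δ_{EE} = 0.006698 m/kN.
Compatibility — the beam at E must follow the support down by 0.006 m: δ_0 − R_E·δ_{EE} = 0.006, so R_E = (1.0075 − 0.006)/0.006698 = 149.5 kN.
Moment equilibrium about D: M_D = Σ(load moments about D) − R_E·L = 2207 − 149.5×12 = 412.9 kN·m.

M_D = 412.9 kN·m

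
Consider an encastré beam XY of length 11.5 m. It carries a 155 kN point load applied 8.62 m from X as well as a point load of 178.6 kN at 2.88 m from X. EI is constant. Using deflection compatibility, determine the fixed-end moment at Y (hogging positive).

Release both end moments; the primary structure is a simply-supported span XY with redundants M_X and M_Y.
End rotations of the released simple span under the applied load (×1/EI):
  at X: point load 155 at a = 8.62: Pab(L + b)/(6LEI) = 801.9/EI
  at Y: point load 155 at a = 8.62: Pab(L + a)/(6LEI) = 1122/EI
  at X: point load 178.6 at a = 2.88: Pab(L + b)/(6LEI) = 1293/EI
  at Y: point load 178.6 at a = 2.88: Pab(L + a)/(6LEI) = 924/EI
  θ_X0 = 2095/EI,  θ_Y0 = 2046/EI
Flexibility coefficients: a unit moment at one end gives L/(3EI) there and L/(6EI) at the far end, so f₁₁ = f₂₂ = 3.833/EI and f₁₂ = f₂₁ = 1.917/EI.
Compatibility — zero rotation at each built-in end:
  3.833 M_X + 1.917 M_Y = 2095
  1.917 M_X + 3.833 M_Y = 2046
Solving the pair gives M_X = 372.8 kN·m and M_Y = 347.4 kN·m (hogging).

M_Y = 347.4 kN·m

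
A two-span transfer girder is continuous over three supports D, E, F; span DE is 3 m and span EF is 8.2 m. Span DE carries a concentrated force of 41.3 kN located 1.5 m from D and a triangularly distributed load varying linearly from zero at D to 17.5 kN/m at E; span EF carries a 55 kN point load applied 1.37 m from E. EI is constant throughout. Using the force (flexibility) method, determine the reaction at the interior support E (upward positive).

R_E = 107.2 kN

Take M_E as the redundant. Released structure: two simple spans DE and EF with a hinge at E.
Discontinuity in slope at E on the released structure — sum the simple-span end rotations:
  span DE: point load 41.3 at a = 1.5: Pab(L + a)/(6LEI) = 23.23/EI
  span DE: triangular load, peak 17.5: w₀L³/(45EI) = 10.5/EI
  span EF: point load 55 at a = 1.37: Pab(L + b)/(6LEI) = 157.2/EI
  relative rotation θ_0 = (33.73 + 157.2)/EI = 190.9/EI
A unit hogging moment at E produces rotation L₁/(3EI) + L₂/(3EI) = 3.733/EI.
Compatibility: M_E·(L₁+L₂)/(3EI) = θ_0, giving M_E = 51.15 kN·m (hogging).
Span DE, ΣM about D with M_E applied at E: R_E^{DE}·3 = 114.5 + 51.15, so R_E^{DE} = 55.2 kN and R_D = 67.55 − 55.2 = 12.35 kN.
Span EF, ΣM about F: R_E^{EF}·8.2 = 375.6 + 51.15, so R_E^{EF} = 52.05 kN and R_F = 55 − 52.05 = 2.952 kN.
R_E = 55.2 + 52.05 = 107.2 kN.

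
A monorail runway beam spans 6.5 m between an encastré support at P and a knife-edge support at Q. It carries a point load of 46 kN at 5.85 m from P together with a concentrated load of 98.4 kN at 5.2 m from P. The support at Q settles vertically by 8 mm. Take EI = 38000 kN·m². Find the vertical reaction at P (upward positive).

R_P = 39.32 kN

Take the reaction at Q as the redundant and release it; the primary structure is a cantilever fixed at P.
Downward deflection at the released point Q due to the loads:
  point load 46 at a = 5.85: Pa²(3L − a)/(6EI) = 3581/EI
  point load 98.4 at a = 5.2: Pa²(3L − a)/(6EI) = 6341/EI
  δ_0 = 9923/EI
Flexibility coefficient — unit upward force at Q: δ_{QQ} = L³/(3EI) = 91.54/EI.
With EI = 38000 kN·m²: δ_0 = 0.26113 m and δ_{QQ} = 0.002409 m/kN.
Compatibility — the beam at Q must follow the support down by 0.008 m: δ_0 − R_Q·δ_{QQ} = 0.008, so R_Q = (0.26113 − 0.008)/0.002409 = 105.1 kN.
Vertical equilibrium: R_P = ΣP − R_Q = 144.4 − 105.1 = 39.32 kN.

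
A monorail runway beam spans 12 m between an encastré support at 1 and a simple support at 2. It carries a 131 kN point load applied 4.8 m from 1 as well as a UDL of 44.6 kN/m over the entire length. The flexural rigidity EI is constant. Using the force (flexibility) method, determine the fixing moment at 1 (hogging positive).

Take the reaction at 2 as the redundant and release it; the primary structure is a cantilever fixed at 1.
Deflection at 2 on the released cantilever, summing each load's contribution:
  point load 131 at a = 4.8: Pa²(3L − a)/(6EI) = 15695/EI
  UDL 44.6: wL⁴/(8EI) = 115603/EI
  δ_0 = 131298/EI
Tip deflection under a unit load at 2: L³/(3EI) = 576/EI.
The prop prevents deflection at 2: R_2 = δ_0/δ_{22} = 131298/576 = 227.9 kN.
Moment equilibrium about 1: M_1 = Σ(load moments about 1) − R_2·L = 3840 − 227.9×12 = 1105 kN·m.

M_1 = 1105 kN·m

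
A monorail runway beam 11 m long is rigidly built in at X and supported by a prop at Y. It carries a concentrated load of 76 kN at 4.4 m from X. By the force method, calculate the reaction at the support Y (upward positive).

R_Y = 15.81 kN

Take the reaction at Y as the redundant and release it; the primary structure is a cantilever fixed at X.
Downward deflection at the released point Y due to the loads:
  point load 76 at a = 4.4: Pa²(3L − a)/(6EI) = 7013/EI
Tip deflection under a unit load at Y: L³/(3EI) = 443.7/EI.
Compatibility at Y: δ_0 − R_Y·δ_{YY} = 0, so R_Y = 7013/443.7 = 15.81 kN.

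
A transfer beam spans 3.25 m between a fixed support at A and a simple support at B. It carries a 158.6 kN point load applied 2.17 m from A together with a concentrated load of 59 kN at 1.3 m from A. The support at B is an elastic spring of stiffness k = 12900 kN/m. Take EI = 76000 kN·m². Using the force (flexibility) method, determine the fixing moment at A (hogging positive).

Release the roller at B. Primary structure: cantilever fixed at A.
Free-end deflection of the primary structure under the applied loading (downward +):
  point load 158.6 at a = 2.17: Pa²(3L − a)/(6EI) = 943.5/EI
  point load 59 at a = 1.3: Pa²(3L − a)/(6EI) = 140.4/EI
  δ_0 = 1084/EI
Flexibility coefficient — unit upward force at B: δ_{BB} = L³/(3EI) = 11.44/EI.
With EI = 76000 kN·m²: δ_0 = 0.014262 m and δ_{BB} = 0.000151 m/kN.
Compatibility — the spring shortens by R_B/k under the reaction it provides: δ_0 − R_B·δ_{BB} = R_B/k. With 1/k = 0.000078 m/kN, R_B = δ_0 / (δ_{BB} + 1/k) = 0.014262 / (0.000151 + 0.000078) = 62.53 kN.
Moment equilibrium about A: M_A = Σ(load moments about A) − R_B·L = 420.9 − 62.53×3.25 = 217.6 kN·m.

M_A = 217.6 kN·m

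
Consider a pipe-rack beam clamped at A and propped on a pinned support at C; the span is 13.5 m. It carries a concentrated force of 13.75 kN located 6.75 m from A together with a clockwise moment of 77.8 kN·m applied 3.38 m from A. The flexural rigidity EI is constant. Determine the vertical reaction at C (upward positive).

R_C = 8.084 kN

Choose R_C as the redundant. The primary structure is the cantilever fixed at A.
Free-end deflection of the primary structure under the applied loading (downward +):
  point load 13.75 at a = 6.75: Pa²(3L − a)/(6EI) = 3524/EI
  clockwise couple 77.8 at a = 3.38: M₀a(2L − a)/(2EI) = 3106/EI
  δ_0 = 6630/EI
Flexibility coefficient — unit upward force at C: δ_{CC} = L³/(3EI) = 820.1/EI.
Compatibility at C: δ_0 − R_C·δ_{CC} = 0, so R_C = 6630/820.1 = 8.084 kN.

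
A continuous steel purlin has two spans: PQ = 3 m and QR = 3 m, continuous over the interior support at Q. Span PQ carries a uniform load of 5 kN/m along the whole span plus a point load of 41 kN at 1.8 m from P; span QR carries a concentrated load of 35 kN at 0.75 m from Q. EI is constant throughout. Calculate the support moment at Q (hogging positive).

Release continuity at Q by inserting a hinge; the redundant is the internal moment M_Q. The primary structure is two simply-supported spans PQ and QR.
End slopes at the hinge Q, treating each span as simply supported:
  span PQ: UDL 5: wL³/(24EI) = 5.625/EI
  span PQ: point load 41 at a = 1.8: Pab(L + a)/(6LEI) = 23.62/EI
  span QR: point load 35 at a = 0.75: Pab(L + b)/(6LEI) = 17.23/EI
  relative rotation θ_0 = (29.24 + 17.23)/EI = 46.47/EI
A unit hogging moment at Q produces rotation L₁/(3EI) + L₂/(3EI) = 2/EI.
Compatibility: M_Q·(L₁+L₂)/(3EI) = θ_0, giving M_Q = 23.23 kN·m (hogging).

M_Q = 23.23 kN·m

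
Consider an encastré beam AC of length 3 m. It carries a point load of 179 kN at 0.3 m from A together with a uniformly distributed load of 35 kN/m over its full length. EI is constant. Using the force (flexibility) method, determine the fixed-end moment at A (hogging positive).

M_A = 69.75 kN·m

Release both end moments; the primary structure is a simply-supported span AC with redundants M_A and M_C.
End rotations of the released simple span under the applied load (×1/EI):
  at A: point load 179 at a = 0.3: Pab(L + b)/(6LEI) = 45.91/EI
  at C: point load 179 at a = 0.3: Pab(L + a)/(6LEI) = 26.58/EI
  at A: UDL 35: wL³/(24EI) = 39.38/EI
  at C: UDL 35: wL³/(24EI) = 39.38/EI
  θ_A0 = 85.29/EI,  θ_C0 = 65.96/EI
Flexibility coefficients: a unit moment at one end gives L/(3EI) there and L/(6EI) at the far end, so f₁₁ = f₂₂ = 1/EI and f₁₂ = f₂₁ = 0.5/EI.
Compatibility — zero rotation at each built-in end:
  1 M_A + 0.5 M_C = 85.29
  0.5 M_A + 1 M_C = 65.96
Solving the pair gives M_A = 69.75 kN·m and M_C = 31.08 kN·m (hogging).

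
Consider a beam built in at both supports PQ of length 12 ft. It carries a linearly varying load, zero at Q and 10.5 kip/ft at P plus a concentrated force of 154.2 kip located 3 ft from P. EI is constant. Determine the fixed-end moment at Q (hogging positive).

Take the two fixed-end moments M_P, M_Q as redundants; the released structure is the simple span PQ.
On the primary (simply-supported) span, the end slopes from the loading are:
  at P: triangular load, peak 10.5: w₀L³/(45EI) = 403.2/EI
  at Q: triangular load, peak 10.5: 7w₀L³/(360EI) = 352.8/EI
  at P: point load 154.2 at a = 3: Pab(L + b)/(6LEI) = 1214/EI
  at Q: point load 154.2 at a = 3: Pab(L + a)/(6LEI) = 867.4/EI
  θ_P0 = 1618/EI,  θ_Q0 = 1220/EI
Flexibility coefficients: a unit moment at one end gives L/(3EI) there and L/(6EI) at the far end, so f₁₁ = f₂₂ = 4/EI and f₁₂ = f₂₁ = 2/EI.
Compatibility — zero rotation at each built-in end:
  4 M_P + 2 M_Q = 1618
  2 M_P + 4 M_Q = 1220
Solving the pair gives M_P = 335.8 kip·ft and M_Q = 137.1 kip·ft (hogging).

M_Q = 137.1 kip·ft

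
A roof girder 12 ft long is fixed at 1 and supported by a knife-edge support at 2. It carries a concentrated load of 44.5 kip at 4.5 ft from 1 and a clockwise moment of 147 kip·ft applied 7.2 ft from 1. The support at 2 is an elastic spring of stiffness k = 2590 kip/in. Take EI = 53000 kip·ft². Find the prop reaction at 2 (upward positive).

R_2 = 23.58 kip

Take the reaction at 2 as the redundant and release it; the primary structure is a cantilever fixed at 1.
Deflection at 2 on the released cantilever, summing each load's contribution:
  point load 44.5 at a = 4.5: Pa²(3L − a)/(6EI) = 4731/EI
  clockwise couple 147 at a = 7.2: M₀a(2L − a)/(2EI) = 8891/EI
  δ_0 = 13621/EI
Flexibility coefficient — unit upward force at 2: δ_{22} = L³/(3EI) = 576/EI.
With EI = 53000 kip·ft²: δ_0 = 0.25701 ft and δ_{22} = 0.010868 ft/kip.
Compatibility — the spring shortens by R_2/k under the reaction it provides: δ_0 − R_2·δ_{22} = R_2/k. With 1/k = 1/(2590×12) ft/kip = 0.000032 ft/kip, R_2 = δ_0 / (δ_{22} + 1/k) = 0.25701 / (0.010868 + 0.000032) = 23.58 kip.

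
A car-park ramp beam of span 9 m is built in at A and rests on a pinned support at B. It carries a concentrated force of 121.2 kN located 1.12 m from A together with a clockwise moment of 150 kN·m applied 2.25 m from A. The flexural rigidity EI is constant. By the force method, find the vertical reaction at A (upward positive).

Remove the prop at B; the released (primary) structure is a cantilever built in at A.
Deflection at B on the released cantilever, summing each load's contribution:
  point load 121.2 at a = 1.12: Pa²(3L − a)/(6EI) = 655.8/EI
  clockwise couple 150 at a = 2.25: M₀a(2L − a)/(2EI) = 2658/EI
  δ_0 = 3314/EI
Tip deflection under a unit load at B: L³/(3EI) = 243/EI.
Compatibility at B: δ_0 − R_B·δ_{BB} = 0, so R_B = 3314/243 = 13.64 kN.
Vertical equilibrium: R_A = ΣP − R_B = 121.2 − 13.64 = 107.6 kN.

R_A = 107.6 kN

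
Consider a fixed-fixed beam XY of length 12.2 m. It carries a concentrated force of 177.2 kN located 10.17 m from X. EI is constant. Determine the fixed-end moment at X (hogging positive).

M_X = 49.9 kN·m

Release both end moments; the primary structure is a simply-supported span XY with redundants M_X and M_Y.
End rotations of the released simple span under the applied load (×1/EI):
  at X: point load 177.2 at a = 10.17: Pab(L + b)/(6LEI) = 711.2/EI
  at Y: point load 177.2 at a = 10.17: Pab(L + a)/(6LEI) = 1118/EI
  θ_X0 = 711.2/EI,  θ_Y0 = 1118/EI
Flexibility coefficients: a unit moment at one end gives L/(3EI) there and L/(6EI) at the far end, so f₁₁ = f₂₂ = 4.067/EI and f₁₂ = f₂₁ = 2.033/EI.
Compatibility — zero rotation at each built-in end:
  4.067 M_X + 2.033 M_Y = 711.2
  2.033 M_X + 4.067 M_Y = 1118
Solving the pair gives M_X = 49.9 kN·m and M_Y = 250 kN·m (hogging).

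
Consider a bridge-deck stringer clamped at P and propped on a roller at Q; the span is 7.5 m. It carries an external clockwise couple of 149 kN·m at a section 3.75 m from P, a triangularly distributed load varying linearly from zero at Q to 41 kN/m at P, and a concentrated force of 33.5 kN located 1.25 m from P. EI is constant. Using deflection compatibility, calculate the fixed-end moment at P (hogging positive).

Release the roller at Q. Primary structure: cantilever fixed at P.
Free-end deflection of the primary structure under the applied loading (downward +):
  clockwise couple 149 at a = 3.75: M₀a(2L − a)/(2EI) = 3143/EI
  triangular load, peak 41 at the fixed end: w₀L⁴/(30EI) = 4324/EI
  point load 33.5 at a = 1.25: Pa²(3L − a)/(6EI) = 185.4/EI
  δ_0 = 7653/EI
Tip deflection under a unit load at Q: L³/(3EI) = 140.6/EI.
The prop prevents deflection at Q: R_Q = δ_0/δ_{QQ} = 7653/140.6 = 54.42 kN.
Moment equilibrium about P: M_P = Σ(load moments about P) − R_Q·L = 575.2 − 54.42×7.5 = 167.1 kN·m.

M_P = 167.1 kN·m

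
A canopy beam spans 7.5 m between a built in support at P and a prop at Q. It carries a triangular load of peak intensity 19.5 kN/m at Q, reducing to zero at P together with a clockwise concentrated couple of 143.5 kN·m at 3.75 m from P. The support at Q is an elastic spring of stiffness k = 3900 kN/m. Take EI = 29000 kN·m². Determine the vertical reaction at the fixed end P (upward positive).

R_P = 14.48 kN

Remove the prop at Q; the released (primary) structure is a cantilever built in at P.
Primary-structure tip deflection at Q by superposition:
  triangular load, peak 19.5 at the free end: 11w₀L⁴/(120EI) = 5656/EI
  clockwise couple 143.5 at a = 3.75: M₀a(2L − a)/(2EI) = 3027/EI
  δ_0 = 8683/EI
Flexibility coefficient — unit upward force at Q: δ_{QQ} = L³/(3EI) = 140.6/EI.
With EI = 29000 kN·m²: δ_0 = 0.2994 m and δ_{QQ} = 0.004849 m/kN.
Compatibility — the spring shortens by R_Q/k under the reaction it provides: δ_0 − R_Q·δ_{QQ} = R_Q/k. With 1/k = 0.000256 m/kN, R_Q = δ_0 / (δ_{QQ} + 1/k) = 0.2994 / (0.004849 + 0.000256) = 58.64 kN.
Vertical equilibrium: R_P = ΣP − R_Q = 73.12 − 58.64 = 14.48 kN.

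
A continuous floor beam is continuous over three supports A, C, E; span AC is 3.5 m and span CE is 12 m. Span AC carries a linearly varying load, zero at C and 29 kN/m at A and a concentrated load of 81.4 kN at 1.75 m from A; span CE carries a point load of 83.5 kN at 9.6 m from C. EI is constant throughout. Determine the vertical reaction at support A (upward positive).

R_A = 48.47 kN

Insert a hinge at C; M_C is the redundant, and each span becomes simply supported.
Discontinuity in slope at C on the released structure — sum the simple-span end rotations:
  span AC: triangular load, peak 29: 7w₀L³/(360EI) = 24.18/EI
  span AC: point load 81.4 at a = 1.75: Pab(L + a)/(6LEI) = 62.32/EI
  span CE: point load 83.5 at a = 9.6: Pab(L + b)/(6LEI) = 384.8/EI
  relative rotation θ_0 = (86.5 + 384.8)/EI = 471.3/EI
A unit hogging moment at C produces rotation L₁/(3EI) + L₂/(3EI) = 5.167/EI.
Slope continuity at C: θ_0 = M_C·5.167/EI, so M_C = 471.3/5.167 = 91.21 kN·m (hogging).
Span AC, ΣM about A with M_C applied at C: R_C^{AC}·3.5 = 201.7 + 91.21, so R_C^{AC} = 83.68 kN and R_A = 132.2 − 83.68 = 48.47 kN.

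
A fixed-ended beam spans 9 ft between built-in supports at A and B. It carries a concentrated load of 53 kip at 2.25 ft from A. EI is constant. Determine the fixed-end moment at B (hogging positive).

M_B = 22.36 kip·ft

Take the two fixed-end moments M_A, M_B as redundants; the released structure is the simple span AB.
End rotations of the released simple span under the applied load (×1/EI):
  at A: point load 53 at a = 2.25: Pab(L + b)/(6LEI) = 234.8/EI
  at B: point load 53 at a = 2.25: Pab(L + a)/(6LEI) = 167.7/EI
  θ_A0 = 234.8/EI,  θ_B0 = 167.7/EI
Flexibility coefficients: a unit moment at one end gives L/(3EI) there and L/(6EI) at the far end, so f₁₁ = f₂₂ = 3/EI and f₁₂ = f₂₁ = 1.5/EI.
Compatibility — zero rotation at each built-in end:
  3 M_A + 1.5 M_B = 234.8
  1.5 M_A + 3 M_B = 167.7
Solving the pair gives M_A = 67.08 kip·ft and M_B = 22.36 kip·ft (hogging).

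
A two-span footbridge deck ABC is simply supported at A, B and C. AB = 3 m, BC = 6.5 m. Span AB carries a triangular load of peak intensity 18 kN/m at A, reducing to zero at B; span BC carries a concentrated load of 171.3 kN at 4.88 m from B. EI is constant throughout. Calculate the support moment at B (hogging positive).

M_B = 92.02 kN·m

Insert a hinge at B; M_B is the redundant, and each span becomes simply supported.
End slopes at the hinge B, treating each span as simply supported:
  span AB: triangular load, peak 18: 7w₀L³/(360EI) = 9.45/EI
  span BC: point load 171.3 at a = 4.88: Pab(L + b)/(6LEI) = 282/EI
  relative rotation θ_0 = (9.45 + 282)/EI = 291.4/EI
A unit hogging moment at B produces rotation L₁/(3EI) + L₂/(3EI) = 3.167/EI.
Slope continuity at B: θ_0 = M_B·3.167/EI, so M_B = 291.4/3.167 = 92.02 kN·m (hogging).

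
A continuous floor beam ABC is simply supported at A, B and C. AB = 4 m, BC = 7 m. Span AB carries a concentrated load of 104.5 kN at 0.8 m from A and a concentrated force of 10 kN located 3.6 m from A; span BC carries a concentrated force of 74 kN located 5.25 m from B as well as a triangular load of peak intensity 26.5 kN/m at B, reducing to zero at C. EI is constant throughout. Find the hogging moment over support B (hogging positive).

M_B = 109.6 kN·m

Insert a hinge at B; M_B is the redundant, and each span becomes simply supported.
Rotations at B on the released spans (each span's end-slope, ×1/EI):
  span AB: point load 104.5 at a = 0.8: Pab(L + a)/(6LEI) = 53.5/EI
  span AB: point load 10 at a = 3.6: Pab(L + a)/(6LEI) = 4.56/EI
  span BC: point load 74 at a = 5.25: Pab(L + b)/(6LEI) = 141.6/EI
  span BC: triangular load, peak 26.5: w₀L³/(45EI) = 202/EI
  relative rotation θ_0 = (58.06 + 343.6)/EI = 401.7/EI
A unit hogging moment at B produces rotation L₁/(3EI) + L₂/(3EI) = 3.667/EI.
Slope continuity at B: θ_0 = M_B·3.667/EI, so M_B = 401.7/3.667 = 109.6 kN·m (hogging).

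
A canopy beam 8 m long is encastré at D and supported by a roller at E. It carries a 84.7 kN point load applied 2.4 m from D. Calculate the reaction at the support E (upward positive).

R_E = 10.29 kN

Choose R_E as the redundant. The primary structure is the cantilever fixed at D.
Primary-structure tip deflection at E by superposition:
  point load 84.7 at a = 2.4: Pa²(3L − a)/(6EI) = 1756/EI
Flexibility coefficient — unit upward force at E: δ_{EE} = L³/(3EI) = 170.7/EI.
Compatibility at E: δ_0 − R_E·δ_{EE} = 0, so R_E = 1756/170.7 = 10.29 kN.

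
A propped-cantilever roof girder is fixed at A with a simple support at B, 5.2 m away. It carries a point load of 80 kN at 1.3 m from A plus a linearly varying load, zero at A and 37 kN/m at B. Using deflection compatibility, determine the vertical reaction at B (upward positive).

Release the roller at B. Primary structure: cantilever fixed at A.
Downward deflection at the released point B due to the loads:
  point load 80 at a = 1.3: Pa²(3L − a)/(6EI) = 322.2/EI
  triangular load, peak 37 at the free end: 11w₀L⁴/(120EI) = 2480/EI
  δ_0 = 2802/EI
Tip deflection under a unit load at B: L³/(3EI) = 46.87/EI.
The prop prevents deflection at B: R_B = δ_0/δ_{BB} = 2802/46.87 = 59.78 kN.

R_B = 59.78 kN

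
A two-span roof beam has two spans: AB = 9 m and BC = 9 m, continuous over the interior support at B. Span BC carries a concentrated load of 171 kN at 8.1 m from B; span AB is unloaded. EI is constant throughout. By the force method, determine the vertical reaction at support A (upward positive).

Release continuity at B by inserting a hinge; the redundant is the internal moment M_B. The primary structure is two simply-supported spans AB and BC.
Rotations at B on the released spans (each span's end-slope, ×1/EI):
  span BC: point load 171 at a = 8.1: Pab(L + b)/(6LEI) = 228.5/EI
  relative rotation θ_0 = (0 + 228.5)/EI = 228.5/EI
A unit hogging moment at B produces rotation L₁/(3EI) + L₂/(3EI) = 6/EI.
Slope continuity at B: θ_0 = M_B·6/EI, so M_B = 228.5/6 = 38.09 kN·m (hogging).
Span AB, ΣM about A with M_B applied at B: R_B^{AB}·9 = 0 + 38.09, so R_B^{AB} = 4.232 kN and R_A = 0 − 4.232 = -4.232 kN.

R_A = -4.232 kN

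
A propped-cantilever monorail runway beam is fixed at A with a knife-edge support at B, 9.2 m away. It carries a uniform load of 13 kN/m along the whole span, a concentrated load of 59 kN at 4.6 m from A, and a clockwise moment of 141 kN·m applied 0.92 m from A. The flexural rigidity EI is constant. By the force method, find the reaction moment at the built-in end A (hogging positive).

Remove the prop at B; the released (primary) structure is a cantilever built in at A.
Primary-structure tip deflection at B by superposition:
  UDL 13: wL⁴/(8EI) = 11641/EI
  point load 59 at a = 4.6: Pa²(3L − a)/(6EI) = 4786/EI
  clockwise couple 141 at a = 0.92: M₀a(2L − a)/(2EI) = 1134/EI
  δ_0 = 17561/EI
Flexibility coefficient — unit upward force at B: δ_{BB} = L³/(3EI) = 259.6/EI.
Compatibility at B: δ_0 − R_B·δ_{BB} = 0, so R_B = 17561/259.6 = 67.66 kN.
Moment equilibrium about A: M_A = Σ(load moments about A) − R_B·L = 962.6 − 67.66×9.2 = 340.1 kN·m.

M_A = 340.1 kN·m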